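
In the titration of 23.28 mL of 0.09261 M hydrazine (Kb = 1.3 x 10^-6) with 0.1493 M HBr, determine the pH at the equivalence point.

n(N2H4) = 0.09261 x 0.02328 = 0.002156 mol; V(HBr) at equivalence = 0.002156/0.1493 = 0.01444 L.
At equivalence the base is fully converted to N2H5+; total volume = 0.03772 L, so [N2H5+] = 0.002156/0.03772 = 0.05716 M.
Ka(N2H5+) = Kw/Kb = 1.0e-14 / 1.3 x 10^-6 = 7.69e-9.
[H^+] = sqrt(Ka x [N2H5+]) = sqrt(7.69e-9 x 0.05716) = 2.10e-5 M.
pH = -log(2.10e-5) = 4.68.

4.68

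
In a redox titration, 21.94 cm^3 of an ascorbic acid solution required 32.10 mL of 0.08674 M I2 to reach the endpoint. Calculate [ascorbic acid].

0.127 M

n(I2) = 0.08674 x 0.03210 = 0.002784 mol.
From the balanced equation, 1 mol I2 reacts with 1 mol ascorbic acid, so n(ascorbic acid) = 0.002784 x 1/1 = 0.002784 mol.
[ascorbic acid] = 0.002784 / 0.02194 L = 0.127 M.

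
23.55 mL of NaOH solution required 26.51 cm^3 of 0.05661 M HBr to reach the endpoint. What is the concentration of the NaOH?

0.0637 M

n(HBr) delivered = 0.05661 x 0.02651 = 0.001501 mol.
For a 1:1 reaction, n(NaOH) = 0.001501 mol.
[NaOH] = 0.001501 mol / 0.02355 L = 0.0637 M.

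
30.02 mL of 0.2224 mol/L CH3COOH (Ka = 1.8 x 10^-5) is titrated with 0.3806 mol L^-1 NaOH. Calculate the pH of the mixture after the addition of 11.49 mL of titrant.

Initial n(CH3COOH) = 0.2224 x 0.03002 = 0.006676 mol.
n(NaOH) added = 0.3806 x 0.01149 = 0.004373 mol, converting that many moles of CH3COOH to CH3COO-.
Remaining n(CH3COOH) = 0.002303 mol; n(CH3COO-) = 0.004373 mol.
By Henderson-Hasselbalch, pH = pKa + log([A^-]/[HA]) = 4.74 + log(0.004373/0.002303) = 4.74 + (+0.28) = 5.02.

5.02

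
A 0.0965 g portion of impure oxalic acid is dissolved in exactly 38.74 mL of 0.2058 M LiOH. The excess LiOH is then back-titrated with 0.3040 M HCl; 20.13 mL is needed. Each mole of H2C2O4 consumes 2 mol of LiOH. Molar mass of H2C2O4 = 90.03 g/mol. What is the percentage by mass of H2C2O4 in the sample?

Total n(LiOH) added = 0.2058 x 0.03874 = 0.007973 mol.
n(HCl) used = 0.3040 x 0.02013 = 0.006120 mol, which equals the excess n(LiOH).
So n(LiOH) consumed by the sample = 0.007973 - 0.006120 = 0.001853 mol.
n(H2C2O4) = 0.001853 / 2 = 0.0009266 mol.
mass H2C2O4 = 0.0009266 x 90.03 = 0.08342 g, so %H2C2O4 = 0.08342/0.0965 x 100 = 86.4%.

86.4%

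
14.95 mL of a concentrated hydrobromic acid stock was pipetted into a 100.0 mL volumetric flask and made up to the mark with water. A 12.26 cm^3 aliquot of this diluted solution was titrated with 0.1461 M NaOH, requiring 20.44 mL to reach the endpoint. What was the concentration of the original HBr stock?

n(NaOH) = 0.1461 x 0.02044 = 0.002986 mol.
n(HBr) in the aliquot = 0.002986 mol.
[diluted HBr] = 0.002986 / 0.01226 = 0.2436 M.
Dilution factor = 100.0/14.95 = 6.689, so [stock] = 0.2436 x 6.689 = 1.63 M.

1.63 M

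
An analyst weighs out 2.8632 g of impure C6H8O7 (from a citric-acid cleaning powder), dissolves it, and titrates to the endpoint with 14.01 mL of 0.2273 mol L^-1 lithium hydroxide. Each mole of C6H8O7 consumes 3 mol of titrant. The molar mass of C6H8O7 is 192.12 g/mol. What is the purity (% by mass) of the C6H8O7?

n(LiOH) = 0.2273 x 0.01401 = 0.003184 mol.
n(C6H8O7) = 0.003184 / 3 = 0.001061 mol.
mass of C6H8O7 = 0.001061 x 192.12 = 0.2039 g.
% purity = 0.2039 / 2.8632 x 100 = 7.12%.

7.12%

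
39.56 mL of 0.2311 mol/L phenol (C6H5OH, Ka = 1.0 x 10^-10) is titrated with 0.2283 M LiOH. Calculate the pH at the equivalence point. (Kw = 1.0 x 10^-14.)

11.53

n(C6H5OH) = 0.2311 x 0.03956 = 0.009142 mol; V(LiOH) at equivalence = 0.009142/0.2283 = 0.04005 L.
At equivalence all the acid is converted to C6H5O-; total volume = 0.03956 + 0.04005 = 0.07961 L, so [C6H5O-] = 0.009142/0.07961 = 0.1148 M.
Kb = Kw/Ka = 1.0e-14 / 1.0 x 10^-10 = 0.000100.
[OH^-] = sqrt(Kb x [C6H5O-]) = sqrt(0.000100 x 0.1148) = 0.00339 M.
pOH = 2.47, so pH = 14.00 - 2.47 = 11.53.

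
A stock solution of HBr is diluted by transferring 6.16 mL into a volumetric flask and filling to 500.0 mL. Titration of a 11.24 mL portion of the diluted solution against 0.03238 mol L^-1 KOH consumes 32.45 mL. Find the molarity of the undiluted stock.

n(KOH) = 0.03238 x 0.03245 = 0.001051 mol.
n(HBr) in the aliquot = 0.001051 mol.
[diluted HBr] = 0.001051 / 0.01124 = 0.09348 M.
Dilution factor = 500.0/6.160 = 81.17, so [stock] = 0.09348 x 81.17 = 7.59 M.

7.59 M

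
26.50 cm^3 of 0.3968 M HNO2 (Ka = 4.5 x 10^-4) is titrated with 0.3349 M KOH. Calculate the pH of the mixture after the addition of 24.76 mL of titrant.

Initial n(HNO2) = 0.3968 x 0.02650 = 0.01052 mol.
n(KOH) added = 0.3349 x 0.02476 = 0.008292 mol, converting that many moles of HNO2 to NO2-.
Remaining n(HNO2) = 0.002223 mol; n(NO2-) = 0.008292 mol.
By Henderson-Hasselbalch, pH = pKa + log([A^-]/[HA]) = 3.35 + log(0.008292/0.002223) = 3.35 + (+0.57) = 3.92.

3.92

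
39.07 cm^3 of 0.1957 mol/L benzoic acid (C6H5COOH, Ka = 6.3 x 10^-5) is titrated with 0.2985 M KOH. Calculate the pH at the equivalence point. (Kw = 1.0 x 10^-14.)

n(C6H5COOH) = 0.1957 x 0.03907 = 0.007646 mol; V(KOH) at equivalence = 0.007646/0.2985 = 0.02561 L.
At equivalence all the acid is converted to C6H5COO-; total volume = 0.03907 + 0.02561 = 0.06468 L, so [C6H5COO-] = 0.007646/0.06468 = 0.1182 M.
Kb = Kw/Ka = 1.0e-14 / 6.3 x 10^-5 = 1.59e-10.
[OH^-] = sqrt(Kb x [C6H5COO-]) = sqrt(1.59e-10 x 0.1182) = 4.33e-6 M.
pOH = 5.36, so pH = 14.00 - 5.36 = 8.64.

8.64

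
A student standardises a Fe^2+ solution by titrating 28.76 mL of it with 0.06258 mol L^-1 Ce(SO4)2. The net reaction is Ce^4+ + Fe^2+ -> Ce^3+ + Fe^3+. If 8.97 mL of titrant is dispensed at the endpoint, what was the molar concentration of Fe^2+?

0.0195 M

n(Ce(SO4)2) = 0.06258 x 0.008970 = 0.0005613 mol.
From the balanced equation, 1 mol Ce(SO4)2 reacts with 1 mol Fe^2+, so n(Fe^2+) = 0.0005613 x 1/1 = 0.0005613 mol.
[Fe^2+] = 0.0005613 / 0.02876 L = 0.0195 M.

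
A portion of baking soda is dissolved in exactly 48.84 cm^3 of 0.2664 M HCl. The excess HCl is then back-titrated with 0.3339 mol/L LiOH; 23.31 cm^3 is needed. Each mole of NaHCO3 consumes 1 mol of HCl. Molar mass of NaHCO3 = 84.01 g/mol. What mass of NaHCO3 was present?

Total n(HCl) added = 0.2664 x 0.04884 = 0.01301 mol.
n(LiOH) used = 0.3339 x 0.02331 = 0.007783 mol, which equals the excess n(HCl).
So n(HCl) consumed by the sample = 0.01301 - 0.007783 = 0.005228 mol.
n(NaHCO3) = 0.005228 / 1 = 0.005228 mol.
mass = 0.005228 mol x 84.01 g/mol = 0.439 g.

0.439 g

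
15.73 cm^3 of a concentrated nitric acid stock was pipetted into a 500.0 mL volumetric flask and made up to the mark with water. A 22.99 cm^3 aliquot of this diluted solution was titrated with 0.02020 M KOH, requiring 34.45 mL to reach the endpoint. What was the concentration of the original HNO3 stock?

n(KOH) = 0.02020 x 0.03445 = 0.0006959 mol.
n(HNO3) in the aliquot = 0.0006959 mol.
[diluted HNO3] = 0.0006959 / 0.02299 = 0.03027 M.
Dilution factor = 500.0/15.73 = 31.79, so [stock] = 0.03027 x 31.79 = 0.962 M.

0.962 M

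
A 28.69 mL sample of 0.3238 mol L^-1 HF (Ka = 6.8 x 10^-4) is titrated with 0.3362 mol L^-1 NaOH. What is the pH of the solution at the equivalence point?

n(HF) = 0.3238 x 0.02869 = 0.009290 mol; V(NaOH) at equivalence = 0.009290/0.3362 = 0.02763 L.
At equivalence all the acid is converted to F-; total volume = 0.02869 + 0.02763 = 0.05632 L, so [F-] = 0.009290/0.05632 = 0.1649 M.
Kb = Kw/Ka = 1.0e-14 / 6.8 x 10^-4 = 1.47e-11.
[OH^-] = sqrt(Kb x [F-]) = sqrt(1.47e-11 x 0.1649) = 1.56e-6 M.
pOH = 5.81, so pH = 14.00 - 5.81 = 8.19.

8.19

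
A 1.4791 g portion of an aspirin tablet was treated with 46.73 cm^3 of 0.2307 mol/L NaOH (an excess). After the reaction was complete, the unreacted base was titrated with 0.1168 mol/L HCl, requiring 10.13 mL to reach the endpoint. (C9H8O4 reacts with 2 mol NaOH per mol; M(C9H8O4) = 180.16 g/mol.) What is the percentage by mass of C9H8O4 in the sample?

58.5%

Total n(NaOH) added = 0.2307 x 0.04673 = 0.01078 mol.
n(HCl) used = 0.1168 x 0.01013 = 0.001183 mol, which equals the excess n(NaOH).
So n(NaOH) consumed by the sample = 0.01078 - 0.001183 = 0.009597 mol.
n(C9H8O4) = 0.009597 / 2 = 0.004799 mol.
mass C9H8O4 = 0.004799 x 180.16 = 0.8645 g, so %C9H8O4 = 0.8645/1.4791 x 100 = 58.5%.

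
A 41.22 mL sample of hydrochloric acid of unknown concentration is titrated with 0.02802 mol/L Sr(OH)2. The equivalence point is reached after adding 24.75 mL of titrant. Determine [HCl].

n(Sr(OH)2) delivered = 0.02802 x 0.02475 = 0.0006935 mol.
The reaction is 2 HCl + 1 Sr(OH)2, so n(HCl) = 0.0006935 x 2/1 = 0.001387 mol.
[HCl] = 0.001387 mol / 0.04122 L = 0.0336 M.

0.0336 M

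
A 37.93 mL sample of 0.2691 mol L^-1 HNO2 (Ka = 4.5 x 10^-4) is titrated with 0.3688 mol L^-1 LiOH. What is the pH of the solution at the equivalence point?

8.27

n(HNO2) = 0.2691 x 0.03793 = 0.01021 mol; V(LiOH) at equivalence = 0.01021/0.3688 = 0.02768 L.
At equivalence all the acid is converted to NO2-; total volume = 0.03793 + 0.02768 = 0.06561 L, so [NO2-] = 0.01021/0.06561 = 0.1556 M.
Kb = Kw/Ka = 1.0e-14 / 4.5 x 10^-4 = 2.22e-11.
[OH^-] = sqrt(Kb x [NO2-]) = sqrt(2.22e-11 x 0.1556) = 1.86e-6 M.
pOH = 5.73, so pH = 14.00 - 5.73 = 8.27.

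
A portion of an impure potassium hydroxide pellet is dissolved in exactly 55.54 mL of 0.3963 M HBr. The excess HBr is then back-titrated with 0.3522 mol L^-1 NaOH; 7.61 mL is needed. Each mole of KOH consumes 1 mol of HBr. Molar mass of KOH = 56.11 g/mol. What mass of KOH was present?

1.08 g

Total n(HBr) added = 0.3963 x 0.05554 = 0.02201 mol.
n(NaOH) used = 0.3522 x 0.007610 = 0.002680 mol, which equals the excess n(HBr).
So n(HBr) consumed by the sample = 0.02201 - 0.002680 = 0.01933 mol.
n(KOH) = 0.01933 / 1 = 0.01933 mol.
mass = 0.01933 mol x 56.11 g/mol = 1.08 g.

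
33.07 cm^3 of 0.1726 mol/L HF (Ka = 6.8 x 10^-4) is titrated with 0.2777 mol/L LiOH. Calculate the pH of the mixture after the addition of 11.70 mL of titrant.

3.29

Initial n(HF) = 0.1726 x 0.03307 = 0.005708 mol.
n(LiOH) added = 0.2777 x 0.01170 = 0.003249 mol, converting that many moles of HF to F-.
Remaining n(HF) = 0.002459 mol; n(F-) = 0.003249 mol.
By Henderson-Hasselbalch, pH = pKa + log([A^-]/[HA]) = 3.17 + log(0.003249/0.002459) = 3.17 + (+0.12) = 3.29.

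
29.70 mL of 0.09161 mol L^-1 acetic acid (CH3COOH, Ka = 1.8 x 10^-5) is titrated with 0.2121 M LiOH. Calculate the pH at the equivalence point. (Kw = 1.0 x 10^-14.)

8.78

n(CH3COOH) = 0.09161 x 0.02970 = 0.002721 mol; V(LiOH) at equivalence = 0.002721/0.2121 = 0.01283 L.
At equivalence all the acid is converted to CH3COO-; total volume = 0.02970 + 0.01283 = 0.04253 L, so [CH3COO-] = 0.002721/0.04253 = 0.06398 M.
Kb = Kw/Ka = 1.0e-14 / 1.8 x 10^-5 = 5.56e-10.
[OH^-] = sqrt(Kb x [CH3COO-]) = sqrt(5.56e-10 x 0.06398) = 5.96e-6 M.
pOH = 5.22, so pH = 14.00 - 5.22 = 8.78.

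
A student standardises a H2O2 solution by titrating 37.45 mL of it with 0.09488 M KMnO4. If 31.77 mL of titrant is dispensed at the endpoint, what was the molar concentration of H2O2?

0.201 M

n(KMnO4) = 0.09488 x 0.03177 = 0.003014 mol.
From the balanced equation, 2 mol KMnO4 reacts with 5 mol H2O2, so n(H2O2) = 0.003014 x 5/2 = 0.007536 mol.
[H2O2] = 0.007536 / 0.03745 L = 0.201 M.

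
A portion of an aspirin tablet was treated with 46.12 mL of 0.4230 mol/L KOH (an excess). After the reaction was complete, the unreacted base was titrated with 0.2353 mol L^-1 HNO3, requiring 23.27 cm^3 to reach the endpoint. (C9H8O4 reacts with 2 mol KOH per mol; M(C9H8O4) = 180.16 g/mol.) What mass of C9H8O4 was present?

Total n(KOH) added = 0.4230 x 0.04612 = 0.01951 mol.
n(HNO3) used = 0.2353 x 0.02327 = 0.005475 mol, which equals the excess n(KOH).
So n(KOH) consumed by the sample = 0.01951 - 0.005475 = 0.01403 mol.
n(C9H8O4) = 0.01403 / 2 = 0.007017 mol.
mass = 0.007017 mol x 180.16 g/mol = 1.26 g.

1.26 g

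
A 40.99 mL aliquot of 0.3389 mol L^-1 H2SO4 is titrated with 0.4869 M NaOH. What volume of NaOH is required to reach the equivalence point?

n(H2SO4) = 0.3389 mol/L x 0.04099 L = 0.01389 mol.
The neutralisation is 1 H2SO4 : 2 NaOH, so n(NaOH) = 0.01389 x 2/1 = 0.02778 mol.
V(NaOH) = 0.02778 / 0.4869 = 0.05706 L = 57.1 mL.

57.1 mL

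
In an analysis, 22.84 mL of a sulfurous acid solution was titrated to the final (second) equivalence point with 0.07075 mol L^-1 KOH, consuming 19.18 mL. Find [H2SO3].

n(KOH) = 0.07075 x 0.01918 = 0.001357 mol.
At the final (second) equivalence point, 2 mol OH^- react per mol H2SO3, so n(H2SO3) = 0.001357 / 2 = 0.0006785 mol.
[H2SO3] = 0.0006785 / 0.02284 L = 0.0297 M.

0.0297 M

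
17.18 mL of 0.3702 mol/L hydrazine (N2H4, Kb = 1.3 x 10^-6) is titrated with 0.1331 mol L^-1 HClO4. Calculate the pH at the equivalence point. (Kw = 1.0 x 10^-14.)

4.56

n(N2H4) = 0.3702 x 0.01718 = 0.006360 mol; V(HClO4) at equivalence = 0.006360/0.1331 = 0.04778 L.
At equivalence the base is fully converted to N2H5+; total volume = 0.06496 L, so [N2H5+] = 0.006360/0.06496 = 0.09790 M.
Ka(N2H5+) = Kw/Kb = 1.0e-14 / 1.3 x 10^-6 = 7.69e-9.
[H^+] = sqrt(Ka x [N2H5+]) = sqrt(7.69e-9 x 0.09790) = 2.74e-5 M.
pH = -log(2.74e-5) = 4.56.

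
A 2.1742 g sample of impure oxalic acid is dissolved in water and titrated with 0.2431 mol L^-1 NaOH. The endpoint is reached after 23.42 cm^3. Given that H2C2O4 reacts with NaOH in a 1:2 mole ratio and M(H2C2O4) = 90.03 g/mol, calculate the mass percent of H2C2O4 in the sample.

n(NaOH) = 0.2431 x 0.02342 = 0.005693 mol.
n(H2C2O4) = 0.005693 / 2 = 0.002847 mol.
mass of H2C2O4 = 0.002847 x 90.03 = 0.2563 g.
% purity = 0.2563 / 2.1742 x 100 = 11.8%.

11.8%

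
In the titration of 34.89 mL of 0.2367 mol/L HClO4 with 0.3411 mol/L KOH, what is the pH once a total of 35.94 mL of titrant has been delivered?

n(acid) = 0.2367 x 0.03489 = 0.008258 mol; n(KOH) added = 0.3411 x 0.03594 = 0.01226 mol.
Base is in excess by 0.01226 - 0.008258 = 0.004001 mol in a total volume of 0.07083 L.
[OH^-] = 0.004001/0.07083 = 0.05648 M, so pOH = 1.25 and pH = 14.00 - 1.25 = 12.75.

12.75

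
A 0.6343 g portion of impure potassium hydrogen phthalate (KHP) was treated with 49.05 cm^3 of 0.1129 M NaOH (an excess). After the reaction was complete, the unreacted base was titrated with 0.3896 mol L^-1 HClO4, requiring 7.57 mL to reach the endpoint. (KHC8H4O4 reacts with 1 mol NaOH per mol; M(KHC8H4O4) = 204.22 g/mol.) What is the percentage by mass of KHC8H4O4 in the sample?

83.3%

Total n(NaOH) added = 0.1129 x 0.04905 = 0.005538 mol.
n(HClO4) used = 0.3896 x 0.007570 = 0.002949 mol, which equals the excess n(NaOH).
So n(NaOH) consumed by the sample = 0.005538 - 0.002949 = 0.002588 mol.
n(KHC8H4O4) = 0.002588 / 1 = 0.002588 mol.
mass KHC8H4O4 = 0.002588 x 204.22 = 0.5286 g, so %KHC8H4O4 = 0.5286/0.6343 x 100 = 83.3%.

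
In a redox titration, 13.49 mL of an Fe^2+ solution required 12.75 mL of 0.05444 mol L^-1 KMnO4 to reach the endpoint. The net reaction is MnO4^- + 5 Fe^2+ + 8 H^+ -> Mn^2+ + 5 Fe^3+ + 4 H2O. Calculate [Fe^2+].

n(KMnO4) = 0.05444 x 0.01275 = 0.0006941 mol.
From the balanced equation, 1 mol KMnO4 reacts with 5 mol Fe^2+, so n(Fe^2+) = 0.0006941 x 5/1 = 0.003471 mol.
[Fe^2+] = 0.003471 / 0.01349 L = 0.257 M.

0.257 M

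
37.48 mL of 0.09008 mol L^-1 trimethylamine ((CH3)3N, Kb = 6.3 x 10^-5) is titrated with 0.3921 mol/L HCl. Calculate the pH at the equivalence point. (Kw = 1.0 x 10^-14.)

n((CH3)3N) = 0.09008 x 0.03748 = 0.003376 mol; V(HCl) at equivalence = 0.003376/0.3921 = 0.008611 L.
At equivalence the base is fully converted to (CH3)3NH+; total volume = 0.04609 L, so [(CH3)3NH+] = 0.003376/0.04609 = 0.07325 M.
Ka((CH3)3NH+) = Kw/Kb = 1.0e-14 / 6.3 x 10^-5 = 1.59e-10.
[H^+] = sqrt(Ka x [(CH3)3NH+]) = sqrt(1.59e-10 x 0.07325) = 3.41e-6 M.
pH = -log(3.41e-6) = 5.47.

5.47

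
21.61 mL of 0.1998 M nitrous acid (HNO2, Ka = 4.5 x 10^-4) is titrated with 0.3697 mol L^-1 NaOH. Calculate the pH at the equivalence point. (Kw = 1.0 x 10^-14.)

n(HNO2) = 0.1998 x 0.02161 = 0.004318 mol; V(NaOH) at equivalence = 0.004318/0.3697 = 0.01168 L.
At equivalence all the acid is converted to NO2-; total volume = 0.02161 + 0.01168 = 0.03329 L, so [NO2-] = 0.004318/0.03329 = 0.1297 M.
Kb = Kw/Ka = 1.0e-14 / 4.5 x 10^-4 = 2.22e-11.
[OH^-] = sqrt(Kb x [NO2-]) = sqrt(2.22e-11 x 0.1297) = 1.70e-6 M.
pOH = 5.77, so pH = 14.00 - 5.77 = 8.23.

8.23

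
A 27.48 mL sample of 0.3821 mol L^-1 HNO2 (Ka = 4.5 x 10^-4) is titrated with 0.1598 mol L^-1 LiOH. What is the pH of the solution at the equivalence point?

8.20

n(HNO2) = 0.3821 x 0.02748 = 0.01050 mol; V(LiOH) at equivalence = 0.01050/0.1598 = 0.06571 L.
At equivalence all the acid is converted to NO2-; total volume = 0.02748 + 0.06571 = 0.09319 L, so [NO2-] = 0.01050/0.09319 = 0.1127 M.
Kb = Kw/Ka = 1.0e-14 / 4.5 x 10^-4 = 2.22e-11.
[OH^-] = sqrt(Kb x [NO2-]) = sqrt(2.22e-11 x 0.1127) = 1.58e-6 M.
pOH = 5.80, so pH = 14.00 - 5.80 = 8.20.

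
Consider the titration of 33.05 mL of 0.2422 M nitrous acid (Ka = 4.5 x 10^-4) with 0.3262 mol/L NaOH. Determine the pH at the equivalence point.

n(HNO2) = 0.2422 x 0.03305 = 0.008005 mol; V(NaOH) at equivalence = 0.008005/0.3262 = 0.02454 L.
At equivalence all the acid is converted to NO2-; total volume = 0.03305 + 0.02454 = 0.05759 L, so [NO2-] = 0.008005/0.05759 = 0.1390 M.
Kb = Kw/Ka = 1.0e-14 / 4.5 x 10^-4 = 2.22e-11.
[OH^-] = sqrt(Kb x [NO2-]) = sqrt(2.22e-11 x 0.1390) = 1.76e-6 M.
pOH = 5.76, so pH = 14.00 - 5.76 = 8.24.

8.24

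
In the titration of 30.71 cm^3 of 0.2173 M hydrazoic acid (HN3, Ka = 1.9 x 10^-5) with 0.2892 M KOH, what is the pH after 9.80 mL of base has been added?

Initial n(HN3) = 0.2173 x 0.03071 = 0.006673 mol.
n(KOH) added = 0.2892 x 0.009800 = 0.002834 mol, converting that many moles of HN3 to N3-.
Remaining n(HN3) = 0.003839 mol; n(N3-) = 0.002834 mol.
By Henderson-Hasselbalch, pH = pKa + log([A^-]/[HA]) = 4.72 + log(0.002834/0.003839) = 4.72 + (-0.13) = 4.59.

4.59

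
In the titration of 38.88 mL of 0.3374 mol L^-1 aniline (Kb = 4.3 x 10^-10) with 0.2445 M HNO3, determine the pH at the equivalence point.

n(C6H5NH2) = 0.3374 x 0.03888 = 0.01312 mol; V(HNO3) at equivalence = 0.01312/0.2445 = 0.05365 L.
At equivalence the base is fully converted to C6H5NH3+; total volume = 0.09253 L, so [C6H5NH3+] = 0.01312/0.09253 = 0.1418 M.
Ka(C6H5NH3+) = Kw/Kb = 1.0e-14 / 4.3 x 10^-10 = 2.33e-5.
[H^+] = sqrt(Ka x [C6H5NH3+]) = sqrt(2.33e-5 x 0.1418) = 0.00182 M.
pH = -log(0.00182) = 2.74.

2.74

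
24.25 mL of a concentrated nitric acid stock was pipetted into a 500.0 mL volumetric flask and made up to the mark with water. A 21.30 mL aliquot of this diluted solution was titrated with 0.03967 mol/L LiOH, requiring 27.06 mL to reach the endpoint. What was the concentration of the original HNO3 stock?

n(LiOH) = 0.03967 x 0.02706 = 0.001073 mol.
n(HNO3) in the aliquot = 0.001073 mol.
[diluted HNO3] = 0.001073 / 0.02130 = 0.05040 M.
Dilution factor = 500.0/24.25 = 20.62, so [stock] = 0.05040 x 20.62 = 1.04 M.

1.04 M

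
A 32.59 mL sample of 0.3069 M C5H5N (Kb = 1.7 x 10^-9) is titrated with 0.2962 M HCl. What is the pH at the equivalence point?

n(C5H5N) = 0.3069 x 0.03259 = 0.01000 mol; V(HCl) at equivalence = 0.01000/0.2962 = 0.03377 L.
At equivalence the base is fully converted to C5H5NH+; total volume = 0.06636 L, so [C5H5NH+] = 0.01000/0.06636 = 0.1507 M.
Ka(C5H5NH+) = Kw/Kb = 1.0e-14 / 1.7 x 10^-9 = 5.88e-6.
[H^+] = sqrt(Ka x [C5H5NH+]) = sqrt(5.88e-6 x 0.1507) = 0.000942 M.
pH = -log(0.000942) = 3.03.

3.03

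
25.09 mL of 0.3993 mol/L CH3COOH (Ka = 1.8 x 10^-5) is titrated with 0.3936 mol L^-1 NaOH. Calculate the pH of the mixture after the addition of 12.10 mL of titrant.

Initial n(CH3COOH) = 0.3993 x 0.02509 = 0.01002 mol.
n(NaOH) added = 0.3936 x 0.01210 = 0.004763 mol, converting that many moles of CH3COOH to CH3COO-.
Remaining n(CH3COOH) = 0.005256 mol; n(CH3COO-) = 0.004763 mol.
By Henderson-Hasselbalch, pH = pKa + log([A^-]/[HA]) = 4.74 + log(0.004763/0.005256) = 4.74 + (-0.04) = 4.70.

4.70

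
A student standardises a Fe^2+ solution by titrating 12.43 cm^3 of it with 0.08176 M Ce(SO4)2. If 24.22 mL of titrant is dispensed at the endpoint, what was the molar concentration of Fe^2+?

0.159 M

n(Ce(SO4)2) = 0.08176 x 0.02422 = 0.001980 mol.
From the balanced equation, 1 mol Ce(SO4)2 reacts with 1 mol Fe^2+, so n(Fe^2+) = 0.001980 x 1/1 = 0.001980 mol.
[Fe^2+] = 0.001980 / 0.01243 L = 0.159 M.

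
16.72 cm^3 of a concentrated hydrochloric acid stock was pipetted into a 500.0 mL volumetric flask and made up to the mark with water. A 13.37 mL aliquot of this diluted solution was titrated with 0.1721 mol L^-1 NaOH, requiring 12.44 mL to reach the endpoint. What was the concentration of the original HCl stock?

4.79 M

n(NaOH) = 0.1721 x 0.01244 = 0.002141 mol.
n(HCl) in the aliquot = 0.002141 mol.
[diluted HCl] = 0.002141 / 0.01337 = 0.1601 M.
Dilution factor = 500.0/16.72 = 29.90, so [stock] = 0.1601 x 29.90 = 4.79 M.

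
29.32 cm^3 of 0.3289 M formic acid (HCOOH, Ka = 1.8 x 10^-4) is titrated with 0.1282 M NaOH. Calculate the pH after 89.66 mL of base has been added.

n(acid) = 0.3289 x 0.02932 = 0.009643 mol; n(NaOH) added = 0.1282 x 0.08966 = 0.01149 mol.
Base is in excess by 0.01149 - 0.009643 = 0.001851 mol in a total volume of 0.1190 L.
[OH^-] = 0.001851/0.1190 = 0.01556 M, so pOH = 1.81 and pH = 14.00 - 1.81 = 12.19.

12.19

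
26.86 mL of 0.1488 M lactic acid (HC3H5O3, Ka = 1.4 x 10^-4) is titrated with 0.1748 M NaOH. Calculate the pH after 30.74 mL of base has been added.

12.38

n(acid) = 0.1488 x 0.02686 = 0.003997 mol; n(NaOH) added = 0.1748 x 0.03074 = 0.005373 mol.
Base is in excess by 0.005373 - 0.003997 = 0.001377 mol in a total volume of 0.05760 L.
[OH^-] = 0.001377/0.05760 = 0.02390 M, so pOH = 1.62 and pH = 14.00 - 1.62 = 12.38.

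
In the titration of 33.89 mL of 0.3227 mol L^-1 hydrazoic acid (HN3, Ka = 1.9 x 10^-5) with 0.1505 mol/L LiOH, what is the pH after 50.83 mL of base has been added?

5.09

Initial n(HN3) = 0.3227 x 0.03389 = 0.01094 mol.
n(LiOH) added = 0.1505 x 0.05083 = 0.007650 mol, converting that many moles of HN3 to N3-.
Remaining n(HN3) = 0.003286 mol; n(N3-) = 0.007650 mol.
By Henderson-Hasselbalch, pH = pKa + log([A^-]/[HA]) = 4.72 + log(0.007650/0.003286) = 4.72 + (+0.37) = 5.09.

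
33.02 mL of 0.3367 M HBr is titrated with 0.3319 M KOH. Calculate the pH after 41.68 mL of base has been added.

n(acid) = 0.3367 x 0.03302 = 0.01112 mol; n(KOH) added = 0.3319 x 0.04168 = 0.01383 mol.
Base is in excess by 0.01383 - 0.01112 = 0.002716 mol in a total volume of 0.07470 L.
[OH^-] = 0.002716/0.07470 = 0.03636 M, so pOH = 1.44 and pH = 14.00 - 1.44 = 12.56.

12.56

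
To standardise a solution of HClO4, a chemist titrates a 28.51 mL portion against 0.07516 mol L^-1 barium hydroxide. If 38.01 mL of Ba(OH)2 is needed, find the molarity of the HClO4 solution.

n(Ba(OH)2) delivered = 0.07516 x 0.03801 = 0.002857 mol.
The reaction is 2 HClO4 + 1 Ba(OH)2, so n(HClO4) = 0.002857 x 2/1 = 0.005714 mol.
[HClO4] = 0.005714 mol / 0.02851 L = 0.200 M.

0.200 M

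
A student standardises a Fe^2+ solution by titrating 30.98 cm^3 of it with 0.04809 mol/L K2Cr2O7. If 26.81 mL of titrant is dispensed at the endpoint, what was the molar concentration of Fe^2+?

0.250 M

n(K2Cr2O7) = 0.04809 x 0.02681 = 0.001289 mol.
From the balanced equation, 1 mol K2Cr2O7 reacts with 6 mol Fe^2+, so n(Fe^2+) = 0.001289 x 6/1 = 0.007736 mol.
[Fe^2+] = 0.007736 / 0.03098 L = 0.250 M.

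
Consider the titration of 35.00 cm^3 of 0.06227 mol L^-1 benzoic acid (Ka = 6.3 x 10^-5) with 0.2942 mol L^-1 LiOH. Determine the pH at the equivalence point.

n(C6H5COOH) = 0.06227 x 0.03500 = 0.002179 mol; V(LiOH) at equivalence = 0.002179/0.2942 = 0.007408 L.
At equivalence all the acid is converted to C6H5COO-; total volume = 0.03500 + 0.007408 = 0.04241 L, so [C6H5COO-] = 0.002179/0.04241 = 0.05139 M.
Kb = Kw/Ka = 1.0e-14 / 6.3 x 10^-5 = 1.59e-10.
[OH^-] = sqrt(Kb x [C6H5COO-]) = sqrt(1.59e-10 x 0.05139) = 2.86e-6 M.
pOH = 5.54, so pH = 14.00 - 5.54 = 8.46.

8.46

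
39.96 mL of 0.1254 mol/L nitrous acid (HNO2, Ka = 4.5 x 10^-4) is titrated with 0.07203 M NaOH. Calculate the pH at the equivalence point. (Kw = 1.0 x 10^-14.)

8.00

n(HNO2) = 0.1254 x 0.03996 = 0.005011 mol; V(NaOH) at equivalence = 0.005011/0.07203 = 0.06957 L.
At equivalence all the acid is converted to NO2-; total volume = 0.03996 + 0.06957 = 0.1095 L, so [NO2-] = 0.005011/0.1095 = 0.04575 M.
Kb = Kw/Ka = 1.0e-14 / 4.5 x 10^-4 = 2.22e-11.
[OH^-] = sqrt(Kb x [NO2-]) = sqrt(2.22e-11 x 0.04575) = 1.01e-6 M.
pOH = 6.00, so pH = 14.00 - 6.00 = 8.00.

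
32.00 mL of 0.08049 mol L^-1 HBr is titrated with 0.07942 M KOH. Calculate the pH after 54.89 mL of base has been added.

12.31

n(acid) = 0.08049 x 0.03200 = 0.002576 mol; n(KOH) added = 0.07942 x 0.05489 = 0.004359 mol.
Base is in excess by 0.004359 - 0.002576 = 0.001784 mol in a total volume of 0.08689 L.
[OH^-] = 0.001784/0.08689 = 0.02053 M, so pOH = 1.69 and pH = 14.00 - 1.69 = 12.31.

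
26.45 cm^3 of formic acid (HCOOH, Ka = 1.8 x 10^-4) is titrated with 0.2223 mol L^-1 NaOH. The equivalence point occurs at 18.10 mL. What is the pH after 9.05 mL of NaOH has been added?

3.74

9.05 mL is exactly half the equivalence volume (18.10/2), i.e. the half-equivalence point.
There, n(HA) = n(A^-), so pH = pKa = -log(1.8 x 10^-4) = 3.74.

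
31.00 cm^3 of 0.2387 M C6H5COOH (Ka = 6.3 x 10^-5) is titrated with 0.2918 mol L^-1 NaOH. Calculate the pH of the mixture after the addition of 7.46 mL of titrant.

3.82

Initial n(C6H5COOH) = 0.2387 x 0.03100 = 0.007400 mol.
n(NaOH) added = 0.2918 x 0.007460 = 0.002177 mol, converting that many moles of C6H5COOH to C6H5COO-.
Remaining n(C6H5COOH) = 0.005223 mol; n(C6H5COO-) = 0.002177 mol.
By Henderson-Hasselbalch, pH = pKa + log([A^-]/[HA]) = 4.20 + log(0.002177/0.005223) = 4.20 + (-0.38) = 3.82.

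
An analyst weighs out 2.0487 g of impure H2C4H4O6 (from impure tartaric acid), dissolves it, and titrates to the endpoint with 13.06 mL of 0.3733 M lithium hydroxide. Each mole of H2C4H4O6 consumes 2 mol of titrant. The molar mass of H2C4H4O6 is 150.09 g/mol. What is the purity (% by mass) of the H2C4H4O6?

17.9%

n(LiOH) = 0.3733 x 0.01306 = 0.004875 mol.
n(H2C4H4O6) = 0.004875 / 2 = 0.002438 mol.
mass of H2C4H4O6 = 0.002438 x 150.09 = 0.3659 g.
% purity = 0.3659 / 2.0487 x 100 = 17.9%.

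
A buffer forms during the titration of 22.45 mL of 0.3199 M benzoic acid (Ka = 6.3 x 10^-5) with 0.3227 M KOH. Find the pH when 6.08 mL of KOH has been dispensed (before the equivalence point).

3.78

Initial n(C6H5COOH) = 0.3199 x 0.02245 = 0.007182 mol.
n(KOH) added = 0.3227 x 0.006080 = 0.001962 mol, converting that many moles of C6H5COOH to C6H5COO-.
Remaining n(C6H5COOH) = 0.005220 mol; n(C6H5COO-) = 0.001962 mol.
By Henderson-Hasselbalch, pH = pKa + log([A^-]/[HA]) = 4.20 + log(0.001962/0.005220) = 4.20 + (-0.42) = 3.78.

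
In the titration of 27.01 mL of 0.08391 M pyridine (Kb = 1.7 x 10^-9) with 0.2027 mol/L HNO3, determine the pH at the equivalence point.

3.23

n(C5H5N) = 0.08391 x 0.02701 = 0.002266 mol; V(HNO3) at equivalence = 0.002266/0.2027 = 0.01118 L.
At equivalence the base is fully converted to C5H5NH+; total volume = 0.03819 L, so [C5H5NH+] = 0.002266/0.03819 = 0.05934 M.
Ka(C5H5NH+) = Kw/Kb = 1.0e-14 / 1.7 x 10^-9 = 5.88e-6.
[H^+] = sqrt(Ka x [C5H5NH+]) = sqrt(5.88e-6 x 0.05934) = 0.000591 M.
pH = -log(0.000591) = 3.23.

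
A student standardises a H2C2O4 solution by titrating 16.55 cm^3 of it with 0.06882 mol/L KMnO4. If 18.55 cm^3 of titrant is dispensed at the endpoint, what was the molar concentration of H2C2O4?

0.193 M

n(KMnO4) = 0.06882 x 0.01855 = 0.001277 mol.
From the balanced equation, 2 mol KMnO4 reacts with 5 mol H2C2O4, so n(H2C2O4) = 0.001277 x 5/2 = 0.003192 mol.
[H2C2O4] = 0.003192 / 0.01655 L = 0.193 M.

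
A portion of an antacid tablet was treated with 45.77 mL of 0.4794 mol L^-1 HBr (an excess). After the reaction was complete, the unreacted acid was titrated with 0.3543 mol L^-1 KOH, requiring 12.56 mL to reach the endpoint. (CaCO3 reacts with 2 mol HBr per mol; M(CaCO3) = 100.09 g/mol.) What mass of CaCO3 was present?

Total n(HBr) added = 0.4794 x 0.04577 = 0.02194 mol.
n(KOH) used = 0.3543 x 0.01256 = 0.004450 mol, which equals the excess n(HBr).
So n(HBr) consumed by the sample = 0.02194 - 0.004450 = 0.01749 mol.
n(CaCO3) = 0.01749 / 2 = 0.008746 mol.
mass = 0.008746 mol x 100.09 g/mol = 0.875 g.

0.875 g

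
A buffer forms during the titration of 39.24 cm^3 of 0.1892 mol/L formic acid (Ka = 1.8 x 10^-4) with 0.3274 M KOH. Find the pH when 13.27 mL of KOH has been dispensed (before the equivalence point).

Initial n(HCOOH) = 0.1892 x 0.03924 = 0.007424 mol.
n(KOH) added = 0.3274 x 0.01327 = 0.004345 mol, converting that many moles of HCOOH to HCOO-.
Remaining n(HCOOH) = 0.003080 mol; n(HCOO-) = 0.004345 mol.
By Henderson-Hasselbalch, pH = pKa + log([A^-]/[HA]) = 3.74 + log(0.004345/0.003080) = 3.74 + (+0.15) = 3.89.

3.89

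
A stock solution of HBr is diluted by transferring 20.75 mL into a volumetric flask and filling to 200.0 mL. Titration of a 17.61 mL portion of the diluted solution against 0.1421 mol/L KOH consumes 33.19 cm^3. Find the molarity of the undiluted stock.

n(KOH) = 0.1421 x 0.03319 = 0.004716 mol.
n(HBr) in the aliquot = 0.004716 mol.
[diluted HBr] = 0.004716 / 0.01761 = 0.2678 M.
Dilution factor = 200.0/20.75 = 9.639, so [stock] = 0.2678 x 9.639 = 2.58 M.

2.58 M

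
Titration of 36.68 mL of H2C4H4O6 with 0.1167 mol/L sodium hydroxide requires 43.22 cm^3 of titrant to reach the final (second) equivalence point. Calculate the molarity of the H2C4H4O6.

0.0688 M

n(NaOH) = 0.1167 x 0.04322 = 0.005044 mol.
At the final (second) equivalence point, 2 mol OH^- react per mol H2C4H4O6, so n(H2C4H4O6) = 0.005044 / 2 = 0.002522 mol.
[H2C4H4O6] = 0.002522 / 0.03668 L = 0.0688 M.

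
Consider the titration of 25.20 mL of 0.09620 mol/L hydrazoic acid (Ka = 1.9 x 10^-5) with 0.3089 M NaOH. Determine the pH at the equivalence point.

8.79

n(HN3) = 0.09620 x 0.02520 = 0.002424 mol; V(NaOH) at equivalence = 0.002424/0.3089 = 0.007848 L.
At equivalence all the acid is converted to N3-; total volume = 0.02520 + 0.007848 = 0.03305 L, so [N3-] = 0.002424/0.03305 = 0.07336 M.
Kb = Kw/Ka = 1.0e-14 / 1.9 x 10^-5 = 5.26e-10.
[OH^-] = sqrt(Kb x [N3-]) = sqrt(5.26e-10 x 0.07336) = 6.21e-6 M.
pOH = 5.21, so pH = 14.00 - 5.21 = 8.79.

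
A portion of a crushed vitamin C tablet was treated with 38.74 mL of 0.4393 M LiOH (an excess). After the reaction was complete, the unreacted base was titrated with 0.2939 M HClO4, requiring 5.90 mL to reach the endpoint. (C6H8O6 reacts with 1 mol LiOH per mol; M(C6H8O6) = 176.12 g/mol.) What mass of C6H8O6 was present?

2.69 g

Total n(LiOH) added = 0.4393 x 0.03874 = 0.01702 mol.
n(HClO4) used = 0.2939 x 0.005900 = 0.001734 mol, which equals the excess n(LiOH).
So n(LiOH) consumed by the sample = 0.01702 - 0.001734 = 0.01528 mol.
n(C6H8O6) = 0.01528 / 1 = 0.01528 mol.
mass = 0.01528 mol x 176.12 g/mol = 2.69 g.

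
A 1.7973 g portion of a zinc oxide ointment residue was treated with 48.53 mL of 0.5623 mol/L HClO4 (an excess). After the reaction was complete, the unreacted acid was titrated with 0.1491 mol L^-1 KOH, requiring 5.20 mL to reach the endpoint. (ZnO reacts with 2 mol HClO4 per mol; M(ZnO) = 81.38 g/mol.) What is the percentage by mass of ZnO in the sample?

Total n(HClO4) added = 0.5623 x 0.04853 = 0.02729 mol.
n(KOH) used = 0.1491 x 0.005200 = 0.0007753 mol, which equals the excess n(HClO4).
So n(HClO4) consumed by the sample = 0.02729 - 0.0007753 = 0.02651 mol.
n(ZnO) = 0.02651 / 2 = 0.01326 mol.
mass ZnO = 0.01326 x 81.38 = 1.079 g, so %ZnO = 1.079/1.7973 x 100 = 60.0%.

60.0%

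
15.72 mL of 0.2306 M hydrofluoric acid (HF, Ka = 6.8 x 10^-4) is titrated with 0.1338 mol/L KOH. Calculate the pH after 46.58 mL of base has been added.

n(acid) = 0.2306 x 0.01572 = 0.003625 mol; n(KOH) added = 0.1338 x 0.04658 = 0.006232 mol.
Base is in excess by 0.006232 - 0.003625 = 0.002607 mol in a total volume of 0.06230 L.
[OH^-] = 0.002607/0.06230 = 0.04185 M, so pOH = 1.38 and pH = 14.00 - 1.38 = 12.62.

12.62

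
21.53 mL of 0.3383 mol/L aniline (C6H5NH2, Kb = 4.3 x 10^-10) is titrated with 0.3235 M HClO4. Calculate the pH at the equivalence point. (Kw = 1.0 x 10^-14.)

n(C6H5NH2) = 0.3383 x 0.02153 = 0.007284 mol; V(HClO4) at equivalence = 0.007284/0.3235 = 0.02251 L.
At equivalence the base is fully converted to C6H5NH3+; total volume = 0.04404 L, so [C6H5NH3+] = 0.007284/0.04404 = 0.1654 M.
Ka(C6H5NH3+) = Kw/Kb = 1.0e-14 / 4.3 x 10^-10 = 2.33e-5.
[H^+] = sqrt(Ka x [C6H5NH3+]) = sqrt(2.33e-5 x 0.1654) = 0.00196 M.
pH = -log(0.00196) = 2.71.

2.71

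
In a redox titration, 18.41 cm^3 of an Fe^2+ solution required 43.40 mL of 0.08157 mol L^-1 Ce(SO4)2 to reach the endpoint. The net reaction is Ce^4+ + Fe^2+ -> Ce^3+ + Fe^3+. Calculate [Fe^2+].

n(Ce(SO4)2) = 0.08157 x 0.04340 = 0.003540 mol.
From the balanced equation, 1 mol Ce(SO4)2 reacts with 1 mol Fe^2+, so n(Fe^2+) = 0.003540 x 1/1 = 0.003540 mol.
[Fe^2+] = 0.003540 / 0.01841 L = 0.192 M.

0.192 M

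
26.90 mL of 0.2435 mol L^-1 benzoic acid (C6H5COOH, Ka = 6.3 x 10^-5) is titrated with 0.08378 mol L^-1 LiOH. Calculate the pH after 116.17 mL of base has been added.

n(acid) = 0.2435 x 0.02690 = 0.006550 mol; n(LiOH) added = 0.08378 x 0.1162 = 0.009733 mol.
Base is in excess by 0.009733 - 0.006550 = 0.003183 mol in a total volume of 0.1431 L.
[OH^-] = 0.003183/0.1431 = 0.02224 M, so pOH = 1.65 and pH = 14.00 - 1.65 = 12.35.

12.35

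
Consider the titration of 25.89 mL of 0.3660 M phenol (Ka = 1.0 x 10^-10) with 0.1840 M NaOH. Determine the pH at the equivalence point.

11.54

n(C6H5OH) = 0.3660 x 0.02589 = 0.009476 mol; V(NaOH) at equivalence = 0.009476/0.1840 = 0.05150 L.
At equivalence all the acid is converted to C6H5O-; total volume = 0.02589 + 0.05150 = 0.07739 L, so [C6H5O-] = 0.009476/0.07739 = 0.1224 M.
Kb = Kw/Ka = 1.0e-14 / 1.0 x 10^-10 = 0.000100.
[OH^-] = sqrt(Kb x [C6H5O-]) = sqrt(0.000100 x 0.1224) = 0.00350 M.
pOH = 2.46, so pH = 14.00 - 2.46 = 11.54.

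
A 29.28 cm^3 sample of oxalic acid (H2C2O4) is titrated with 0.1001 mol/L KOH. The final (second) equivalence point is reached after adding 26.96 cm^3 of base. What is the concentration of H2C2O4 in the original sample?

0.0461 M

n(KOH) = 0.1001 x 0.02696 = 0.002699 mol.
At the final (second) equivalence point, 2 mol OH^- react per mol H2C2O4, so n(H2C2O4) = 0.002699 / 2 = 0.001349 mol.
[H2C2O4] = 0.001349 / 0.02928 L = 0.0461 M.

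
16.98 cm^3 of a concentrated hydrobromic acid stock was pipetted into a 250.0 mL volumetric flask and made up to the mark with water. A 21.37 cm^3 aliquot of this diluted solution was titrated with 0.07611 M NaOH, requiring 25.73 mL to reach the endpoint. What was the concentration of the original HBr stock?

n(NaOH) = 0.07611 x 0.02573 = 0.001958 mol.
n(HBr) in the aliquot = 0.001958 mol.
[diluted HBr] = 0.001958 / 0.02137 = 0.09164 M.
Dilution factor = 250.0/16.98 = 14.72, so [stock] = 0.09164 x 14.72 = 1.35 M.

1.35 M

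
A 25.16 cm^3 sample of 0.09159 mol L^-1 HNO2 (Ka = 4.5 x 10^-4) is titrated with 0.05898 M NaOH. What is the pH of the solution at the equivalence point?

7.95

n(HNO2) = 0.09159 x 0.02516 = 0.002304 mol; V(NaOH) at equivalence = 0.002304/0.05898 = 0.03907 L.
At equivalence all the acid is converted to NO2-; total volume = 0.02516 + 0.03907 = 0.06423 L, so [NO2-] = 0.002304/0.06423 = 0.03588 M.
Kb = Kw/Ka = 1.0e-14 / 4.5 x 10^-4 = 2.22e-11.
[OH^-] = sqrt(Kb x [NO2-]) = sqrt(2.22e-11 x 0.03588) = 8.93e-7 M.
pOH = 6.05, so pH = 14.00 - 6.05 = 7.95.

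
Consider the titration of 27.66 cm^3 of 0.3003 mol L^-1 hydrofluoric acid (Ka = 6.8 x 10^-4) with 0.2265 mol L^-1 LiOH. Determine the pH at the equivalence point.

8.14

n(HF) = 0.3003 x 0.02766 = 0.008306 mol; V(LiOH) at equivalence = 0.008306/0.2265 = 0.03667 L.
At equivalence all the acid is converted to F-; total volume = 0.02766 + 0.03667 = 0.06433 L, so [F-] = 0.008306/0.06433 = 0.1291 M.
Kb = Kw/Ka = 1.0e-14 / 6.8 x 10^-4 = 1.47e-11.
[OH^-] = sqrt(Kb x [F-]) = sqrt(1.47e-11 x 0.1291) = 1.38e-6 M.
pOH = 5.86, so pH = 14.00 - 5.86 = 8.14.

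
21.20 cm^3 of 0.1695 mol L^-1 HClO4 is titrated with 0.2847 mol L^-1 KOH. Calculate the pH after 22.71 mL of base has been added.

12.82

n(acid) = 0.1695 x 0.02120 = 0.003593 mol; n(KOH) added = 0.2847 x 0.02271 = 0.006466 mol.
Base is in excess by 0.006466 - 0.003593 = 0.002872 mol in a total volume of 0.04391 L.
[OH^-] = 0.002872/0.04391 = 0.06541 M, so pOH = 1.18 and pH = 14.00 - 1.18 = 12.82.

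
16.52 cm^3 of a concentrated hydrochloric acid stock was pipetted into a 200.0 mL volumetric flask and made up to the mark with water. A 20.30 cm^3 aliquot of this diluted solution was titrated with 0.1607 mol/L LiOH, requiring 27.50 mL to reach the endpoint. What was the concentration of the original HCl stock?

2.64 M

n(LiOH) = 0.1607 x 0.02750 = 0.004419 mol.
n(HCl) in the aliquot = 0.004419 mol.
[diluted HCl] = 0.004419 / 0.02030 = 0.2177 M.
Dilution factor = 200.0/16.52 = 12.11, so [stock] = 0.2177 x 12.11 = 2.64 M.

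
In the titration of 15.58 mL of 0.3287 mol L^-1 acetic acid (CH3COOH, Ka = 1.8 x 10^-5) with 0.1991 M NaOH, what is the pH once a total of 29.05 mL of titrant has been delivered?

n(acid) = 0.3287 x 0.01558 = 0.005121 mol; n(NaOH) added = 0.1991 x 0.02905 = 0.005784 mol.
Base is in excess by 0.005784 - 0.005121 = 0.0006627 mol in a total volume of 0.04463 L.
[OH^-] = 0.0006627/0.04463 = 0.01485 M, so pOH = 1.83 and pH = 14.00 - 1.83 = 12.17.

12.17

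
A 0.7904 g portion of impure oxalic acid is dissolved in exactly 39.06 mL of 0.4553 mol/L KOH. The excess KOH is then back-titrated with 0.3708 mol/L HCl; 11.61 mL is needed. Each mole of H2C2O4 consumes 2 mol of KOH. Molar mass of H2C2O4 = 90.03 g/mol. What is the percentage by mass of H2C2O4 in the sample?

Total n(KOH) added = 0.4553 x 0.03906 = 0.01778 mol.
n(HCl) used = 0.3708 x 0.01161 = 0.004305 mol, which equals the excess n(KOH).
So n(KOH) consumed by the sample = 0.01778 - 0.004305 = 0.01348 mol.
n(H2C2O4) = 0.01348 / 2 = 0.006740 mol.
mass H2C2O4 = 0.006740 x 90.03 = 0.6068 g, so %H2C2O4 = 0.6068/0.7904 x 100 = 76.8%.

76.8%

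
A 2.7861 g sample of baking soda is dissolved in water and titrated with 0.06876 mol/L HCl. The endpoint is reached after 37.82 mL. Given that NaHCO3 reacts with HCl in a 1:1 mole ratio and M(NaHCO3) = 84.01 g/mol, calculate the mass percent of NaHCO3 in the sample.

7.84%

n(HCl) = 0.06876 x 0.03782 = 0.002601 mol.
n(NaHCO3) = 0.002601 / 1 = 0.002601 mol.
mass of NaHCO3 = 0.002601 x 84.01 = 0.2185 g.
% purity = 0.2185 / 2.7861 x 100 = 7.84%.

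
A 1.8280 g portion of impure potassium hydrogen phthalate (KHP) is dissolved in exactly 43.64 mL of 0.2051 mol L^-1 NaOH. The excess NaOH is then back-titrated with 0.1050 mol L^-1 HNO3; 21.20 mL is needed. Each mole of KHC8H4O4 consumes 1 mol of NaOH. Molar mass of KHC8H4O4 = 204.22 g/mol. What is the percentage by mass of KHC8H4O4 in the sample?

75.1%

Total n(NaOH) added = 0.2051 x 0.04364 = 0.008951 mol.
n(HNO3) used = 0.1050 x 0.02120 = 0.002226 mol, which equals the excess n(NaOH).
So n(NaOH) consumed by the sample = 0.008951 - 0.002226 = 0.006725 mol.
n(KHC8H4O4) = 0.006725 / 1 = 0.006725 mol.
mass KHC8H4O4 = 0.006725 x 204.22 = 1.373 g, so %KHC8H4O4 = 1.373/1.8280 x 100 = 75.1%.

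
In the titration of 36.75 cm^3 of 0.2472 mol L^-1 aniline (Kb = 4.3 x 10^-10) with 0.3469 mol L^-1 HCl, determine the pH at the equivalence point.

2.74

n(C6H5NH2) = 0.2472 x 0.03675 = 0.009085 mol; V(HCl) at equivalence = 0.009085/0.3469 = 0.02619 L.
At equivalence the base is fully converted to C6H5NH3+; total volume = 0.06294 L, so [C6H5NH3+] = 0.009085/0.06294 = 0.1443 M.
Ka(C6H5NH3+) = Kw/Kb = 1.0e-14 / 4.3 x 10^-10 = 2.33e-5.
[H^+] = sqrt(Ka x [C6H5NH3+]) = sqrt(2.33e-5 x 0.1443) = 0.00183 M.
pH = -log(0.00183) = 2.74.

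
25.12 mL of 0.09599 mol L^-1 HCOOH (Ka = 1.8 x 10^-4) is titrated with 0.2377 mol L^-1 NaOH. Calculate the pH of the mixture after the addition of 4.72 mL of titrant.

Initial n(HCOOH) = 0.09599 x 0.02512 = 0.002411 mol.
n(NaOH) added = 0.2377 x 0.004720 = 0.001122 mol, converting that many moles of HCOOH to HCOO-.
Remaining n(HCOOH) = 0.001289 mol; n(HCOO-) = 0.001122 mol.
By Henderson-Hasselbalch, pH = pKa + log([A^-]/[HA]) = 3.74 + log(0.001122/0.001289) = 3.74 + (-0.06) = 3.68.

3.68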